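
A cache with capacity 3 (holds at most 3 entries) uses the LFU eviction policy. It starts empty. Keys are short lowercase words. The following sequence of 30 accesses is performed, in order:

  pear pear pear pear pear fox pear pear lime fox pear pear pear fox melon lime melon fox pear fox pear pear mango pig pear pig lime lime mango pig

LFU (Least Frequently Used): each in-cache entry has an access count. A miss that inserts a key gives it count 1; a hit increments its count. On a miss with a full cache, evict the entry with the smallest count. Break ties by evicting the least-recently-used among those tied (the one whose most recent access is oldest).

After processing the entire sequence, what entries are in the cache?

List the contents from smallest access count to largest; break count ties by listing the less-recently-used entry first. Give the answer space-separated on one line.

LFU simulation (capacity=3):
  1. access pear: MISS. Cache: [pear(c=1)]
  2. access pear: HIT, count now 2. Cache: [pear(c=2)]
  3. access pear: HIT, count now 3. Cache: [pear(c=3)]
  4. access pear: HIT, count now 4. Cache: [pear(c=4)]
  5. access pear: HIT, count now 5. Cache: [pear(c=5)]
  6. access fox: MISS. Cache: [fox(c=1) pear(c=5)]
  7. access pear: HIT, count now 6. Cache: [fox(c=1) pear(c=6)]
  8. access pear: HIT, count now 7. Cache: [fox(c=1) pear(c=7)]
  9. access lime: MISS. Cache: [fox(c=1) lime(c=1) pear(c=7)]
  10. access fox: HIT, count now 2. Cache: [lime(c=1) fox(c=2) pear(c=7)]
  11. access pear: HIT, count now 8. Cache: [lime(c=1) fox(c=2) pear(c=8)]
  12. access pear: HIT, count now 9. Cache: [lime(c=1) fox(c=2) pear(c=9)]
  13. access pear: HIT, count now 10. Cache: [lime(c=1) fox(c=2) pear(c=10)]
  14. access fox: HIT, count now 3. Cache: [lime(c=1) fox(c=3) pear(c=10)]
  15. access melon: MISS, evict lime(c=1). Cache: [melon(c=1) fox(c=3) pear(c=10)]
  16. access lime: MISS, evict melon(c=1). Cache: [lime(c=1) fox(c=3) pear(c=10)]
  17. access melon: MISS, evict lime(c=1). Cache: [melon(c=1) fox(c=3) pear(c=10)]
  18. access fox: HIT, count now 4. Cache: [melon(c=1) fox(c=4) pear(c=10)]
  19. access pear: HIT, count now 11. Cache: [melon(c=1) fox(c=4) pear(c=11)]
  20. access fox: HIT, count now 5. Cache: [melon(c=1) fox(c=5) pear(c=11)]
  21. access pear: HIT, count now 12. Cache: [melon(c=1) fox(c=5) pear(c=12)]
  22. access pear: HIT, count now 13. Cache: [melon(c=1) fox(c=5) pear(c=13)]
  23. access mango: MISS, evict melon(c=1). Cache: [mango(c=1) fox(c=5) pear(c=13)]
  24. access pig: MISS, evict mango(c=1). Cache: [pig(c=1) fox(c=5) pear(c=13)]
  25. access pear: HIT, count now 14. Cache: [pig(c=1) fox(c=5) pear(c=14)]
  26. access pig: HIT, count now 2. Cache: [pig(c=2) fox(c=5) pear(c=14)]
  27. access lime: MISS, evict pig(c=2). Cache: [lime(c=1) fox(c=5) pear(c=14)]
  28. access lime: HIT, count now 2. Cache: [lime(c=2) fox(c=5) pear(c=14)]
  29. access mango: MISS, evict lime(c=2). Cache: [mango(c=1) fox(c=5) pear(c=14)]
  30. access pig: MISS, evict mango(c=1). Cache: [pig(c=1) fox(c=5) pear(c=14)]
Total: 19 hits, 11 misses, 8 evictions

Answer: pig fox pear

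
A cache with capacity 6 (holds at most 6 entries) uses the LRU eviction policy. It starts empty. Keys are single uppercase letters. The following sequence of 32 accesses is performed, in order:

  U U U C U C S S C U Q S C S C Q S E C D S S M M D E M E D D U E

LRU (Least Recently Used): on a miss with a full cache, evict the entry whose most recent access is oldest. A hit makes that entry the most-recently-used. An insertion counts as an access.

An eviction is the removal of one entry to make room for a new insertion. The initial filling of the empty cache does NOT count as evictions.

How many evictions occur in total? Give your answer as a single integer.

LRU simulation (capacity=6):
  1. access U: MISS. Cache (LRU->MRU): [U]
  2. access U: HIT. Cache (LRU->MRU): [U]
  3. access U: HIT. Cache (LRU->MRU): [U]
  4. access C: MISS. Cache (LRU->MRU): [U C]
  5. access U: HIT. Cache (LRU->MRU): [C U]
  6. access C: HIT. Cache (LRU->MRU): [U C]
  7. access S: MISS. Cache (LRU->MRU): [U C S]
  8. access S: HIT. Cache (LRU->MRU): [U C S]
  9. access C: HIT. Cache (LRU->MRU): [U S C]
  10. access U: HIT. Cache (LRU->MRU): [S C U]
  11. access Q: MISS. Cache (LRU->MRU): [S C U Q]
  12. access S: HIT. Cache (LRU->MRU): [C U Q S]
  13. access C: HIT. Cache (LRU->MRU): [U Q S C]
  14. access S: HIT. Cache (LRU->MRU): [U Q C S]
  15. access C: HIT. Cache (LRU->MRU): [U Q S C]
  16. access Q: HIT. Cache (LRU->MRU): [U S C Q]
  17. access S: HIT. Cache (LRU->MRU): [U C Q S]
  18. access E: MISS. Cache (LRU->MRU): [U C Q S E]
  19. access C: HIT. Cache (LRU->MRU): [U Q S E C]
  20. access D: MISS. Cache (LRU->MRU): [U Q S E C D]
  21. access S: HIT. Cache (LRU->MRU): [U Q E C D S]
  22. access S: HIT. Cache (LRU->MRU): [U Q E C D S]
  23. access M: MISS, evict U. Cache (LRU->MRU): [Q E C D S M]
  24. access M: HIT. Cache (LRU->MRU): [Q E C D S M]
  25. access D: HIT. Cache (LRU->MRU): [Q E C S M D]
  26. access E: HIT. Cache (LRU->MRU): [Q C S M D E]
  27. access M: HIT. Cache (LRU->MRU): [Q C S D E M]
  28. access E: HIT. Cache (LRU->MRU): [Q C S D M E]
  29. access D: HIT. Cache (LRU->MRU): [Q C S M E D]
  30. access D: HIT. Cache (LRU->MRU): [Q C S M E D]
  31. access U: MISS, evict Q. Cache (LRU->MRU): [C S M E D U]
  32. access E: HIT. Cache (LRU->MRU): [C S M D U E]
Total: 24 hits, 8 misses, 2 evictions

Answer: 2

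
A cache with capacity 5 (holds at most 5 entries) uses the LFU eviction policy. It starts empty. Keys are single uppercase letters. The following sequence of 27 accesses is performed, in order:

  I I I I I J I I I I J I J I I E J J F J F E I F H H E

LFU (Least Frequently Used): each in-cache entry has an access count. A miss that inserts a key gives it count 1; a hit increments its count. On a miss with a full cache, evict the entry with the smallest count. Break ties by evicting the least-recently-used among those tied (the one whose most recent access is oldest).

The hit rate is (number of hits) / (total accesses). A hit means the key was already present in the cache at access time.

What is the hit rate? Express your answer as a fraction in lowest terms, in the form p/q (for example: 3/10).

Answer: 22/27

Derivation:
LFU simulation (capacity=5):
  1. access I: MISS. Cache: [I(c=1)]
  2. access I: HIT, count now 2. Cache: [I(c=2)]
  3. access I: HIT, count now 3. Cache: [I(c=3)]
  4. access I: HIT, count now 4. Cache: [I(c=4)]
  5. access I: HIT, count now 5. Cache: [I(c=5)]
  6. access J: MISS. Cache: [J(c=1) I(c=5)]
  7. access I: HIT, count now 6. Cache: [J(c=1) I(c=6)]
  8. access I: HIT, count now 7. Cache: [J(c=1) I(c=7)]
  9. access I: HIT, count now 8. Cache: [J(c=1) I(c=8)]
  10. access I: HIT, count now 9. Cache: [J(c=1) I(c=9)]
  11. access J: HIT, count now 2. Cache: [J(c=2) I(c=9)]
  12. access I: HIT, count now 10. Cache: [J(c=2) I(c=10)]
  13. access J: HIT, count now 3. Cache: [J(c=3) I(c=10)]
  14. access I: HIT, count now 11. Cache: [J(c=3) I(c=11)]
  15. access I: HIT, count now 12. Cache: [J(c=3) I(c=12)]
  16. access E: MISS. Cache: [E(c=1) J(c=3) I(c=12)]
  17. access J: HIT, count now 4. Cache: [E(c=1) J(c=4) I(c=12)]
  18. access J: HIT, count now 5. Cache: [E(c=1) J(c=5) I(c=12)]
  19. access F: MISS. Cache: [E(c=1) F(c=1) J(c=5) I(c=12)]
  20. access J: HIT, count now 6. Cache: [E(c=1) F(c=1) J(c=6) I(c=12)]
  21. access F: HIT, count now 2. Cache: [E(c=1) F(c=2) J(c=6) I(c=12)]
  22. access E: HIT, count now 2. Cache: [F(c=2) E(c=2) J(c=6) I(c=12)]
  23. access I: HIT, count now 13. Cache: [F(c=2) E(c=2) J(c=6) I(c=13)]
  24. access F: HIT, count now 3. Cache: [E(c=2) F(c=3) J(c=6) I(c=13)]
  25. access H: MISS. Cache: [H(c=1) E(c=2) F(c=3) J(c=6) I(c=13)]
  26. access H: HIT, count now 2. Cache: [E(c=2) H(c=2) F(c=3) J(c=6) I(c=13)]
  27. access E: HIT, count now 3. Cache: [H(c=2) F(c=3) E(c=3) J(c=6) I(c=13)]
Total: 22 hits, 5 misses, 0 evictions

Hit rate = 22/27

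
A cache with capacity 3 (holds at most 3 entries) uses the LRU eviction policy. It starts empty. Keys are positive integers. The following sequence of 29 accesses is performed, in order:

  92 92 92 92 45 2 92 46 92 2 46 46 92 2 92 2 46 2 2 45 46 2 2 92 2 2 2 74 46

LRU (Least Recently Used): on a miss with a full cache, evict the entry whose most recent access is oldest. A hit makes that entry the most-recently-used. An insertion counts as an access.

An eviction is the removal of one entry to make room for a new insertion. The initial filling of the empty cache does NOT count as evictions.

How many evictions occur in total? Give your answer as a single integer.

LRU simulation (capacity=3):
  1. access 92: MISS. Cache (LRU->MRU): [92]
  2. access 92: HIT. Cache (LRU->MRU): [92]
  3. access 92: HIT. Cache (LRU->MRU): [92]
  4. access 92: HIT. Cache (LRU->MRU): [92]
  5. access 45: MISS. Cache (LRU->MRU): [92 45]
  6. access 2: MISS. Cache (LRU->MRU): [92 45 2]
  7. access 92: HIT. Cache (LRU->MRU): [45 2 92]
  8. access 46: MISS, evict 45. Cache (LRU->MRU): [2 92 46]
  9. access 92: HIT. Cache (LRU->MRU): [2 46 92]
  10. access 2: HIT. Cache (LRU->MRU): [46 92 2]
  11. access 46: HIT. Cache (LRU->MRU): [92 2 46]
  12. access 46: HIT. Cache (LRU->MRU): [92 2 46]
  13. access 92: HIT. Cache (LRU->MRU): [2 46 92]
  14. access 2: HIT. Cache (LRU->MRU): [46 92 2]
  15. access 92: HIT. Cache (LRU->MRU): [46 2 92]
  16. access 2: HIT. Cache (LRU->MRU): [46 92 2]
  17. access 46: HIT. Cache (LRU->MRU): [92 2 46]
  18. access 2: HIT. Cache (LRU->MRU): [92 46 2]
  19. access 2: HIT. Cache (LRU->MRU): [92 46 2]
  20. access 45: MISS, evict 92. Cache (LRU->MRU): [46 2 45]
  21. access 46: HIT. Cache (LRU->MRU): [2 45 46]
  22. access 2: HIT. Cache (LRU->MRU): [45 46 2]
  23. access 2: HIT. Cache (LRU->MRU): [45 46 2]
  24. access 92: MISS, evict 45. Cache (LRU->MRU): [46 2 92]
  25. access 2: HIT. Cache (LRU->MRU): [46 92 2]
  26. access 2: HIT. Cache (LRU->MRU): [46 92 2]
  27. access 2: HIT. Cache (LRU->MRU): [46 92 2]
  28. access 74: MISS, evict 46. Cache (LRU->MRU): [92 2 74]
  29. access 46: MISS, evict 92. Cache (LRU->MRU): [2 74 46]
Total: 21 hits, 8 misses, 5 evictions

Answer: 5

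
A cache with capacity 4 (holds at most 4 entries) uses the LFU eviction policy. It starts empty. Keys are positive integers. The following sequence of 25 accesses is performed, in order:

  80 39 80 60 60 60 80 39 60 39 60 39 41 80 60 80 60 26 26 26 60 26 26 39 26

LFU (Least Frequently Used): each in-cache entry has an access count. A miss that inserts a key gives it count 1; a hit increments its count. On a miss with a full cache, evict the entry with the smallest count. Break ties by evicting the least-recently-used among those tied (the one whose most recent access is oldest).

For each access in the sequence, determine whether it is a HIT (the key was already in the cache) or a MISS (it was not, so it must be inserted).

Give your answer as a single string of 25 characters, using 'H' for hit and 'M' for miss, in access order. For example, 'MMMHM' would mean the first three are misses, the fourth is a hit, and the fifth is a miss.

Answer: MMHMHHHHHHHHMHHHHMHHHHHHH

Derivation:
LFU simulation (capacity=4):
  1. access 80: MISS. Cache: [80(c=1)]
  2. access 39: MISS. Cache: [80(c=1) 39(c=1)]
  3. access 80: HIT, count now 2. Cache: [39(c=1) 80(c=2)]
  4. access 60: MISS. Cache: [39(c=1) 60(c=1) 80(c=2)]
  5. access 60: HIT, count now 2. Cache: [39(c=1) 80(c=2) 60(c=2)]
  6. access 60: HIT, count now 3. Cache: [39(c=1) 80(c=2) 60(c=3)]
  7. access 80: HIT, count now 3. Cache: [39(c=1) 60(c=3) 80(c=3)]
  8. access 39: HIT, count now 2. Cache: [39(c=2) 60(c=3) 80(c=3)]
  9. access 60: HIT, count now 4. Cache: [39(c=2) 80(c=3) 60(c=4)]
  10. access 39: HIT, count now 3. Cache: [80(c=3) 39(c=3) 60(c=4)]
  11. access 60: HIT, count now 5. Cache: [80(c=3) 39(c=3) 60(c=5)]
  12. access 39: HIT, count now 4. Cache: [80(c=3) 39(c=4) 60(c=5)]
  13. access 41: MISS. Cache: [41(c=1) 80(c=3) 39(c=4) 60(c=5)]
  14. access 80: HIT, count now 4. Cache: [41(c=1) 39(c=4) 80(c=4) 60(c=5)]
  15. access 60: HIT, count now 6. Cache: [41(c=1) 39(c=4) 80(c=4) 60(c=6)]
  16. access 80: HIT, count now 5. Cache: [41(c=1) 39(c=4) 80(c=5) 60(c=6)]
  17. access 60: HIT, count now 7. Cache: [41(c=1) 39(c=4) 80(c=5) 60(c=7)]
  18. access 26: MISS, evict 41(c=1). Cache: [26(c=1) 39(c=4) 80(c=5) 60(c=7)]
  19. access 26: HIT, count now 2. Cache: [26(c=2) 39(c=4) 80(c=5) 60(c=7)]
  20. access 26: HIT, count now 3. Cache: [26(c=3) 39(c=4) 80(c=5) 60(c=7)]
  21. access 60: HIT, count now 8. Cache: [26(c=3) 39(c=4) 80(c=5) 60(c=8)]
  22. access 26: HIT, count now 4. Cache: [39(c=4) 26(c=4) 80(c=5) 60(c=8)]
  23. access 26: HIT, count now 5. Cache: [39(c=4) 80(c=5) 26(c=5) 60(c=8)]
  24. access 39: HIT, count now 5. Cache: [80(c=5) 26(c=5) 39(c=5) 60(c=8)]
  25. access 26: HIT, count now 6. Cache: [80(c=5) 39(c=5) 26(c=6) 60(c=8)]
Total: 20 hits, 5 misses, 1 evictions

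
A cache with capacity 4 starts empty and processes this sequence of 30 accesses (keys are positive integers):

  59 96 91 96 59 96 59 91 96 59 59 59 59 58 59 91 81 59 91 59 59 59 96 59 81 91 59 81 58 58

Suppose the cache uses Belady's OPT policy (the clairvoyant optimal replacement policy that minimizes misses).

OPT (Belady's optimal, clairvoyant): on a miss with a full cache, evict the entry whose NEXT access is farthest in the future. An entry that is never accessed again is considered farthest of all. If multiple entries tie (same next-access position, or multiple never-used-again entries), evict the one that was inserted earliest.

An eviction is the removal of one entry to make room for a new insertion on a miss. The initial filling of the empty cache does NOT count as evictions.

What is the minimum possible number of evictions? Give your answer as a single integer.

OPT (Belady) simulation (capacity=4):
  1. access 59: MISS. Cache: [59]
  2. access 96: MISS. Cache: [59 96]
  3. access 91: MISS. Cache: [59 96 91]
  4. access 96: HIT. Next use of 96: step 6. Cache: [59 96 91]
  5. access 59: HIT. Next use of 59: step 7. Cache: [59 96 91]
  6. access 96: HIT. Next use of 96: step 9. Cache: [59 96 91]
  7. access 59: HIT. Next use of 59: step 10. Cache: [59 96 91]
  8. access 91: HIT. Next use of 91: step 16. Cache: [59 96 91]
  9. access 96: HIT. Next use of 96: step 23. Cache: [59 96 91]
  10. access 59: HIT. Next use of 59: step 11. Cache: [59 96 91]
  11. access 59: HIT. Next use of 59: step 12. Cache: [59 96 91]
  12. access 59: HIT. Next use of 59: step 13. Cache: [59 96 91]
  13. access 59: HIT. Next use of 59: step 15. Cache: [59 96 91]
  14. access 58: MISS. Cache: [59 96 91 58]
  15. access 59: HIT. Next use of 59: step 18. Cache: [59 96 91 58]
  16. access 91: HIT. Next use of 91: step 19. Cache: [59 96 91 58]
  17. access 81: MISS, evict 58 (next use: step 29). Cache: [59 96 91 81]
  18. access 59: HIT. Next use of 59: step 20. Cache: [59 96 91 81]
  19. access 91: HIT. Next use of 91: step 26. Cache: [59 96 91 81]
  20. access 59: HIT. Next use of 59: step 21. Cache: [59 96 91 81]
  21. access 59: HIT. Next use of 59: step 22. Cache: [59 96 91 81]
  22. access 59: HIT. Next use of 59: step 24. Cache: [59 96 91 81]
  23. access 96: HIT. Next use of 96: never. Cache: [59 96 91 81]
  24. access 59: HIT. Next use of 59: step 27. Cache: [59 96 91 81]
  25. access 81: HIT. Next use of 81: step 28. Cache: [59 96 91 81]
  26. access 91: HIT. Next use of 91: never. Cache: [59 96 91 81]
  27. access 59: HIT. Next use of 59: never. Cache: [59 96 91 81]
  28. access 81: HIT. Next use of 81: never. Cache: [59 96 91 81]
  29. access 58: MISS, evict 59 (next use: never). Cache: [96 91 81 58]
  30. access 58: HIT. Next use of 58: never. Cache: [96 91 81 58]
Total: 24 hits, 6 misses, 2 evictions

Answer: 2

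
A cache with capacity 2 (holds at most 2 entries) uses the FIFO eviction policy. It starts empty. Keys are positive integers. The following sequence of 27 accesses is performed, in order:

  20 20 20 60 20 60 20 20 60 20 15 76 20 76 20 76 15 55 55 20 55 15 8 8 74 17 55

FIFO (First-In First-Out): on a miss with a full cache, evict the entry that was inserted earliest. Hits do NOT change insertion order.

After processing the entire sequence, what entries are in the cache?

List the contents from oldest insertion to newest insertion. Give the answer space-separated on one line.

FIFO simulation (capacity=2):
  1. access 20: MISS. Cache (old->new): [20]
  2. access 20: HIT. Cache (old->new): [20]
  3. access 20: HIT. Cache (old->new): [20]
  4. access 60: MISS. Cache (old->new): [20 60]
  5. access 20: HIT. Cache (old->new): [20 60]
  6. access 60: HIT. Cache (old->new): [20 60]
  7. access 20: HIT. Cache (old->new): [20 60]
  8. access 20: HIT. Cache (old->new): [20 60]
  9. access 60: HIT. Cache (old->new): [20 60]
  10. access 20: HIT. Cache (old->new): [20 60]
  11. access 15: MISS, evict 20. Cache (old->new): [60 15]
  12. access 76: MISS, evict 60. Cache (old->new): [15 76]
  13. access 20: MISS, evict 15. Cache (old->new): [76 20]
  14. access 76: HIT. Cache (old->new): [76 20]
  15. access 20: HIT. Cache (old->new): [76 20]
  16. access 76: HIT. Cache (old->new): [76 20]
  17. access 15: MISS, evict 76. Cache (old->new): [20 15]
  18. access 55: MISS, evict 20. Cache (old->new): [15 55]
  19. access 55: HIT. Cache (old->new): [15 55]
  20. access 20: MISS, evict 15. Cache (old->new): [55 20]
  21. access 55: HIT. Cache (old->new): [55 20]
  22. access 15: MISS, evict 55. Cache (old->new): [20 15]
  23. access 8: MISS, evict 20. Cache (old->new): [15 8]
  24. access 8: HIT. Cache (old->new): [15 8]
  25. access 74: MISS, evict 15. Cache (old->new): [8 74]
  26. access 17: MISS, evict 8. Cache (old->new): [74 17]
  27. access 55: MISS, evict 74. Cache (old->new): [17 55]
Total: 14 hits, 13 misses, 11 evictions

Answer: 17 55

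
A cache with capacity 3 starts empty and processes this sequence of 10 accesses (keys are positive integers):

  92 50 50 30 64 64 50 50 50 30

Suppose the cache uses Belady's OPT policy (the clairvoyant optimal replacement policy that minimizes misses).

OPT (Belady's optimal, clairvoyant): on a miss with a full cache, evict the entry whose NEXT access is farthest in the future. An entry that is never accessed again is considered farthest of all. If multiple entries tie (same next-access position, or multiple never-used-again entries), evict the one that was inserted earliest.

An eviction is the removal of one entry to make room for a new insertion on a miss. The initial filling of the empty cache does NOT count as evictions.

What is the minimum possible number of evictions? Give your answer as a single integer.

OPT (Belady) simulation (capacity=3):
  1. access 92: MISS. Cache: [92]
  2. access 50: MISS. Cache: [92 50]
  3. access 50: HIT. Next use of 50: step 7. Cache: [92 50]
  4. access 30: MISS. Cache: [92 50 30]
  5. access 64: MISS, evict 92 (next use: never). Cache: [50 30 64]
  6. access 64: HIT. Next use of 64: never. Cache: [50 30 64]
  7. access 50: HIT. Next use of 50: step 8. Cache: [50 30 64]
  8. access 50: HIT. Next use of 50: step 9. Cache: [50 30 64]
  9. access 50: HIT. Next use of 50: never. Cache: [50 30 64]
  10. access 30: HIT. Next use of 30: never. Cache: [50 30 64]
Total: 6 hits, 4 misses, 1 evictions

Answer: 1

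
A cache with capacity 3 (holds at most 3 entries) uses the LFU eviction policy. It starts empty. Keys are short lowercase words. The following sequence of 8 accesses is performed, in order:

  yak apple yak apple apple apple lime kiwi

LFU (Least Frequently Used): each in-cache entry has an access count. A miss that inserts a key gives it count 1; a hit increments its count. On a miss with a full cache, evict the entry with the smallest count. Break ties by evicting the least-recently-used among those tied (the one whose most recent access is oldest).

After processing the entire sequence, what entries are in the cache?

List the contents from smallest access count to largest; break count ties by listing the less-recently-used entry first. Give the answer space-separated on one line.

Answer: kiwi yak apple

Derivation:
LFU simulation (capacity=3):
  1. access yak: MISS. Cache: [yak(c=1)]
  2. access apple: MISS. Cache: [yak(c=1) apple(c=1)]
  3. access yak: HIT, count now 2. Cache: [apple(c=1) yak(c=2)]
  4. access apple: HIT, count now 2. Cache: [yak(c=2) apple(c=2)]
  5. access apple: HIT, count now 3. Cache: [yak(c=2) apple(c=3)]
  6. access apple: HIT, count now 4. Cache: [yak(c=2) apple(c=4)]
  7. access lime: MISS. Cache: [lime(c=1) yak(c=2) apple(c=4)]
  8. access kiwi: MISS, evict lime(c=1). Cache: [kiwi(c=1) yak(c=2) apple(c=4)]
Total: 4 hits, 4 misses, 1 evictions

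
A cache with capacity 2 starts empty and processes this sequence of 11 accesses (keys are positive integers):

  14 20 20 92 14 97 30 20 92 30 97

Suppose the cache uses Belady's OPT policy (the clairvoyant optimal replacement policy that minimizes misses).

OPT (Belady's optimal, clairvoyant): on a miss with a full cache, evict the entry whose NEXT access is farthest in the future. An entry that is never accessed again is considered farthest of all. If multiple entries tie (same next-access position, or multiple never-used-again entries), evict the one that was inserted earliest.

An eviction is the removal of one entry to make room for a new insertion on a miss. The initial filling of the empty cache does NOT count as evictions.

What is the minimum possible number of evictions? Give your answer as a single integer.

OPT (Belady) simulation (capacity=2):
  1. access 14: MISS. Cache: [14]
  2. access 20: MISS. Cache: [14 20]
  3. access 20: HIT. Next use of 20: step 8. Cache: [14 20]
  4. access 92: MISS, evict 20 (next use: step 8). Cache: [14 92]
  5. access 14: HIT. Next use of 14: never. Cache: [14 92]
  6. access 97: MISS, evict 14 (next use: never). Cache: [92 97]
  7. access 30: MISS, evict 97 (next use: step 11). Cache: [92 30]
  8. access 20: MISS, evict 30 (next use: step 10). Cache: [92 20]
  9. access 92: HIT. Next use of 92: never. Cache: [92 20]
  10. access 30: MISS, evict 92 (next use: never). Cache: [20 30]
  11. access 97: MISS, evict 20 (next use: never). Cache: [30 97]
Total: 3 hits, 8 misses, 6 evictions

Answer: 6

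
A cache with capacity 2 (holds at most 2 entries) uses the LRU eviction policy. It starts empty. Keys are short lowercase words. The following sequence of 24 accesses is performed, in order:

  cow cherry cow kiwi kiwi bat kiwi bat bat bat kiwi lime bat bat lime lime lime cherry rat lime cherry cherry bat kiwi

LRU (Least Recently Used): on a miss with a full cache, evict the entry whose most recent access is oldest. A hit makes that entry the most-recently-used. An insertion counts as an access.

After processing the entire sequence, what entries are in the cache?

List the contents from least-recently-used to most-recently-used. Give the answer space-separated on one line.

Answer: bat kiwi

Derivation:
LRU simulation (capacity=2):
  1. access cow: MISS. Cache (LRU->MRU): [cow]
  2. access cherry: MISS. Cache (LRU->MRU): [cow cherry]
  3. access cow: HIT. Cache (LRU->MRU): [cherry cow]
  4. access kiwi: MISS, evict cherry. Cache (LRU->MRU): [cow kiwi]
  5. access kiwi: HIT. Cache (LRU->MRU): [cow kiwi]
  6. access bat: MISS, evict cow. Cache (LRU->MRU): [kiwi bat]
  7. access kiwi: HIT. Cache (LRU->MRU): [bat kiwi]
  8. access bat: HIT. Cache (LRU->MRU): [kiwi bat]
  9. access bat: HIT. Cache (LRU->MRU): [kiwi bat]
  10. access bat: HIT. Cache (LRU->MRU): [kiwi bat]
  11. access kiwi: HIT. Cache (LRU->MRU): [bat kiwi]
  12. access lime: MISS, evict bat. Cache (LRU->MRU): [kiwi lime]
  13. access bat: MISS, evict kiwi. Cache (LRU->MRU): [lime bat]
  14. access bat: HIT. Cache (LRU->MRU): [lime bat]
  15. access lime: HIT. Cache (LRU->MRU): [bat lime]
  16. access lime: HIT. Cache (LRU->MRU): [bat lime]
  17. access lime: HIT. Cache (LRU->MRU): [bat lime]
  18. access cherry: MISS, evict bat. Cache (LRU->MRU): [lime cherry]
  19. access rat: MISS, evict lime. Cache (LRU->MRU): [cherry rat]
  20. access lime: MISS, evict cherry. Cache (LRU->MRU): [rat lime]
  21. access cherry: MISS, evict rat. Cache (LRU->MRU): [lime cherry]
  22. access cherry: HIT. Cache (LRU->MRU): [lime cherry]
  23. access bat: MISS, evict lime. Cache (LRU->MRU): [cherry bat]
  24. access kiwi: MISS, evict cherry. Cache (LRU->MRU): [bat kiwi]
Total: 12 hits, 12 misses, 10 evictions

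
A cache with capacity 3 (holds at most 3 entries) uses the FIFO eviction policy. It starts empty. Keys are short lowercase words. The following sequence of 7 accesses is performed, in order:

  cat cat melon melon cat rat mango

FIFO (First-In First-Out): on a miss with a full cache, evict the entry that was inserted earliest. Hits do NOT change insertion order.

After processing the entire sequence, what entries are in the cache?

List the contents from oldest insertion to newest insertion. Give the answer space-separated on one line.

Answer: melon rat mango

Derivation:
FIFO simulation (capacity=3):
  1. access cat: MISS. Cache (old->new): [cat]
  2. access cat: HIT. Cache (old->new): [cat]
  3. access melon: MISS. Cache (old->new): [cat melon]
  4. access melon: HIT. Cache (old->new): [cat melon]
  5. access cat: HIT. Cache (old->new): [cat melon]
  6. access rat: MISS. Cache (old->new): [cat melon rat]
  7. access mango: MISS, evict cat. Cache (old->new): [melon rat mango]
Total: 3 hits, 4 misses, 1 evictions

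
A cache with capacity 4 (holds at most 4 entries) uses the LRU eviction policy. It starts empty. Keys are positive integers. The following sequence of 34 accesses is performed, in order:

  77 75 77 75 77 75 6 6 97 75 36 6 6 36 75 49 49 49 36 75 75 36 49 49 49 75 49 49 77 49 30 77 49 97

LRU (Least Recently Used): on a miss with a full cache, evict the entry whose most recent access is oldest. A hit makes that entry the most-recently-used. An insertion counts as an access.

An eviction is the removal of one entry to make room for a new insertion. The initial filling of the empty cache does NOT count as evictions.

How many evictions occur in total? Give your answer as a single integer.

Answer: 5

Derivation:
LRU simulation (capacity=4):
  1. access 77: MISS. Cache (LRU->MRU): [77]
  2. access 75: MISS. Cache (LRU->MRU): [77 75]
  3. access 77: HIT. Cache (LRU->MRU): [75 77]
  4. access 75: HIT. Cache (LRU->MRU): [77 75]
  5. access 77: HIT. Cache (LRU->MRU): [75 77]
  6. access 75: HIT. Cache (LRU->MRU): [77 75]
  7. access 6: MISS. Cache (LRU->MRU): [77 75 6]
  8. access 6: HIT. Cache (LRU->MRU): [77 75 6]
  9. access 97: MISS. Cache (LRU->MRU): [77 75 6 97]
  10. access 75: HIT. Cache (LRU->MRU): [77 6 97 75]
  11. access 36: MISS, evict 77. Cache (LRU->MRU): [6 97 75 36]
  12. access 6: HIT. Cache (LRU->MRU): [97 75 36 6]
  13. access 6: HIT. Cache (LRU->MRU): [97 75 36 6]
  14. access 36: HIT. Cache (LRU->MRU): [97 75 6 36]
  15. access 75: HIT. Cache (LRU->MRU): [97 6 36 75]
  16. access 49: MISS, evict 97. Cache (LRU->MRU): [6 36 75 49]
  17. access 49: HIT. Cache (LRU->MRU): [6 36 75 49]
  18. access 49: HIT. Cache (LRU->MRU): [6 36 75 49]
  19. access 36: HIT. Cache (LRU->MRU): [6 75 49 36]
  20. access 75: HIT. Cache (LRU->MRU): [6 49 36 75]
  21. access 75: HIT. Cache (LRU->MRU): [6 49 36 75]
  22. access 36: HIT. Cache (LRU->MRU): [6 49 75 36]
  23. access 49: HIT. Cache (LRU->MRU): [6 75 36 49]
  24. access 49: HIT. Cache (LRU->MRU): [6 75 36 49]
  25. access 49: HIT. Cache (LRU->MRU): [6 75 36 49]
  26. access 75: HIT. Cache (LRU->MRU): [6 36 49 75]
  27. access 49: HIT. Cache (LRU->MRU): [6 36 75 49]
  28. access 49: HIT. Cache (LRU->MRU): [6 36 75 49]
  29. access 77: MISS, evict 6. Cache (LRU->MRU): [36 75 49 77]
  30. access 49: HIT. Cache (LRU->MRU): [36 75 77 49]
  31. access 30: MISS, evict 36. Cache (LRU->MRU): [75 77 49 30]
  32. access 77: HIT. Cache (LRU->MRU): [75 49 30 77]
  33. access 49: HIT. Cache (LRU->MRU): [75 30 77 49]
  34. access 97: MISS, evict 75. Cache (LRU->MRU): [30 77 49 97]
Total: 25 hits, 9 misses, 5 evictions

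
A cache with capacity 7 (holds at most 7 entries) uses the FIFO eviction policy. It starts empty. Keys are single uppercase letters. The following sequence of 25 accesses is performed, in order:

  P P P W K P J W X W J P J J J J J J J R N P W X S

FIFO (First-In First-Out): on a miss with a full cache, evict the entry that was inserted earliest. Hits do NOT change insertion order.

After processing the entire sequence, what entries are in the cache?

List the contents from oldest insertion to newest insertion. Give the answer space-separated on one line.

Answer: W K J X R N S

Derivation:
FIFO simulation (capacity=7):
  1. access P: MISS. Cache (old->new): [P]
  2. access P: HIT. Cache (old->new): [P]
  3. access P: HIT. Cache (old->new): [P]
  4. access W: MISS. Cache (old->new): [P W]
  5. access K: MISS. Cache (old->new): [P W K]
  6. access P: HIT. Cache (old->new): [P W K]
  7. access J: MISS. Cache (old->new): [P W K J]
  8. access W: HIT. Cache (old->new): [P W K J]
  9. access X: MISS. Cache (old->new): [P W K J X]
  10. access W: HIT. Cache (old->new): [P W K J X]
  11. access J: HIT. Cache (old->new): [P W K J X]
  12. access P: HIT. Cache (old->new): [P W K J X]
  13. access J: HIT. Cache (old->new): [P W K J X]
  14. access J: HIT. Cache (old->new): [P W K J X]
  15. access J: HIT. Cache (old->new): [P W K J X]
  16. access J: HIT. Cache (old->new): [P W K J X]
  17. access J: HIT. Cache (old->new): [P W K J X]
  18. access J: HIT. Cache (old->new): [P W K J X]
  19. access J: HIT. Cache (old->new): [P W K J X]
  20. access R: MISS. Cache (old->new): [P W K J X R]
  21. access N: MISS. Cache (old->new): [P W K J X R N]
  22. access P: HIT. Cache (old->new): [P W K J X R N]
  23. access W: HIT. Cache (old->new): [P W K J X R N]
  24. access X: HIT. Cache (old->new): [P W K J X R N]
  25. access S: MISS, evict P. Cache (old->new): [W K J X R N S]
Total: 17 hits, 8 misses, 1 evictions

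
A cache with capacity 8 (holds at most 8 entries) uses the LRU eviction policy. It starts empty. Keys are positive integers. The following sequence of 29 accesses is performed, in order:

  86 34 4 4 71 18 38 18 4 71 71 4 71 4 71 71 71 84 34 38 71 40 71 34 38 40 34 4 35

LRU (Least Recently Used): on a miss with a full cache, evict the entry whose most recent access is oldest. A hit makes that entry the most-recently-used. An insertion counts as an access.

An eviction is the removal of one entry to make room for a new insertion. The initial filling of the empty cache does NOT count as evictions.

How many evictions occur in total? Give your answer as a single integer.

LRU simulation (capacity=8):
  1. access 86: MISS. Cache (LRU->MRU): [86]
  2. access 34: MISS. Cache (LRU->MRU): [86 34]
  3. access 4: MISS. Cache (LRU->MRU): [86 34 4]
  4. access 4: HIT. Cache (LRU->MRU): [86 34 4]
  5. access 71: MISS. Cache (LRU->MRU): [86 34 4 71]
  6. access 18: MISS. Cache (LRU->MRU): [86 34 4 71 18]
  7. access 38: MISS. Cache (LRU->MRU): [86 34 4 71 18 38]
  8. access 18: HIT. Cache (LRU->MRU): [86 34 4 71 38 18]
  9. access 4: HIT. Cache (LRU->MRU): [86 34 71 38 18 4]
  10. access 71: HIT. Cache (LRU->MRU): [86 34 38 18 4 71]
  11. access 71: HIT. Cache (LRU->MRU): [86 34 38 18 4 71]
  12. access 4: HIT. Cache (LRU->MRU): [86 34 38 18 71 4]
  13. access 71: HIT. Cache (LRU->MRU): [86 34 38 18 4 71]
  14. access 4: HIT. Cache (LRU->MRU): [86 34 38 18 71 4]
  15. access 71: HIT. Cache (LRU->MRU): [86 34 38 18 4 71]
  16. access 71: HIT. Cache (LRU->MRU): [86 34 38 18 4 71]
  17. access 71: HIT. Cache (LRU->MRU): [86 34 38 18 4 71]
  18. access 84: MISS. Cache (LRU->MRU): [86 34 38 18 4 71 84]
  19. access 34: HIT. Cache (LRU->MRU): [86 38 18 4 71 84 34]
  20. access 38: HIT. Cache (LRU->MRU): [86 18 4 71 84 34 38]
  21. access 71: HIT. Cache (LRU->MRU): [86 18 4 84 34 38 71]
  22. access 40: MISS. Cache (LRU->MRU): [86 18 4 84 34 38 71 40]
  23. access 71: HIT. Cache (LRU->MRU): [86 18 4 84 34 38 40 71]
  24. access 34: HIT. Cache (LRU->MRU): [86 18 4 84 38 40 71 34]
  25. access 38: HIT. Cache (LRU->MRU): [86 18 4 84 40 71 34 38]
  26. access 40: HIT. Cache (LRU->MRU): [86 18 4 84 71 34 38 40]
  27. access 34: HIT. Cache (LRU->MRU): [86 18 4 84 71 38 40 34]
  28. access 4: HIT. Cache (LRU->MRU): [86 18 84 71 38 40 34 4]
  29. access 35: MISS, evict 86. Cache (LRU->MRU): [18 84 71 38 40 34 4 35]
Total: 20 hits, 9 misses, 1 evictions

Answer: 1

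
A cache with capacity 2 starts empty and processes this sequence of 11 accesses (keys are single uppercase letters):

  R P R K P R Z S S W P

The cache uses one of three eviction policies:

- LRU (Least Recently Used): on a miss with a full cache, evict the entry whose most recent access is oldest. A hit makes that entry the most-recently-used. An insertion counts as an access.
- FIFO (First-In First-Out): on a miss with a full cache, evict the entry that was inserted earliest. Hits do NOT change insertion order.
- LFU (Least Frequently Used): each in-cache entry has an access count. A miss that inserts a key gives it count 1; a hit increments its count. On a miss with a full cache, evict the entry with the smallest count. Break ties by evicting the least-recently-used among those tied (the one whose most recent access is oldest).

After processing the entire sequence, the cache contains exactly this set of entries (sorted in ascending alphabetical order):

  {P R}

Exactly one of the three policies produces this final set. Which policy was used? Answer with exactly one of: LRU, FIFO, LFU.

Answer: LFU

Derivation:
Simulating under each policy and comparing final sets:
  LRU: final set = {P W} -> differs
  FIFO: final set = {P W} -> differs
  LFU: final set = {P R} -> MATCHES target
Only LFU produces the target set.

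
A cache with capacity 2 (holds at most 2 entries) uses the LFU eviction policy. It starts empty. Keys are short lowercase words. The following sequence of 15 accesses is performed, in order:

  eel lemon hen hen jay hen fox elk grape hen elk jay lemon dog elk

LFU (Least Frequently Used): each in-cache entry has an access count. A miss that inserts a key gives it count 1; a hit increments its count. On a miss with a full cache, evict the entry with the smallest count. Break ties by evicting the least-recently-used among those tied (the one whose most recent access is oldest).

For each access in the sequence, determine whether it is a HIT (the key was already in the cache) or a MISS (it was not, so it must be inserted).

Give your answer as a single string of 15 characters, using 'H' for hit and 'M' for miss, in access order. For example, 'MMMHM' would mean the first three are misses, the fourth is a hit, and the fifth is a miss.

Answer: MMMHMHMMMHMMMMM

Derivation:
LFU simulation (capacity=2):
  1. access eel: MISS. Cache: [eel(c=1)]
  2. access lemon: MISS. Cache: [eel(c=1) lemon(c=1)]
  3. access hen: MISS, evict eel(c=1). Cache: [lemon(c=1) hen(c=1)]
  4. access hen: HIT, count now 2. Cache: [lemon(c=1) hen(c=2)]
  5. access jay: MISS, evict lemon(c=1). Cache: [jay(c=1) hen(c=2)]
  6. access hen: HIT, count now 3. Cache: [jay(c=1) hen(c=3)]
  7. access fox: MISS, evict jay(c=1). Cache: [fox(c=1) hen(c=3)]
  8. access elk: MISS, evict fox(c=1). Cache: [elk(c=1) hen(c=3)]
  9. access grape: MISS, evict elk(c=1). Cache: [grape(c=1) hen(c=3)]
  10. access hen: HIT, count now 4. Cache: [grape(c=1) hen(c=4)]
  11. access elk: MISS, evict grape(c=1). Cache: [elk(c=1) hen(c=4)]
  12. access jay: MISS, evict elk(c=1). Cache: [jay(c=1) hen(c=4)]
  13. access lemon: MISS, evict jay(c=1). Cache: [lemon(c=1) hen(c=4)]
  14. access dog: MISS, evict lemon(c=1). Cache: [dog(c=1) hen(c=4)]
  15. access elk: MISS, evict dog(c=1). Cache: [elk(c=1) hen(c=4)]
Total: 3 hits, 12 misses, 10 evictions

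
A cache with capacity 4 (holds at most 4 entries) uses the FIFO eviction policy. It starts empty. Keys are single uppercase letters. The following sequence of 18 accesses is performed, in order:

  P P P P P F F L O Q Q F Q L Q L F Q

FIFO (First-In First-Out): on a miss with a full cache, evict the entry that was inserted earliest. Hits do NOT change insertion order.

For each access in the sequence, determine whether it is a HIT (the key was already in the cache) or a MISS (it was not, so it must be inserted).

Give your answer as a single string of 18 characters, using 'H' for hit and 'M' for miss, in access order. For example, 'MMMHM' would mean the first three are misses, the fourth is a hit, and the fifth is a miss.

Answer: MHHHHMHMMMHHHHHHHH

Derivation:
FIFO simulation (capacity=4):
  1. access P: MISS. Cache (old->new): [P]
  2. access P: HIT. Cache (old->new): [P]
  3. access P: HIT. Cache (old->new): [P]
  4. access P: HIT. Cache (old->new): [P]
  5. access P: HIT. Cache (old->new): [P]
  6. access F: MISS. Cache (old->new): [P F]
  7. access F: HIT. Cache (old->new): [P F]
  8. access L: MISS. Cache (old->new): [P F L]
  9. access O: MISS. Cache (old->new): [P F L O]
  10. access Q: MISS, evict P. Cache (old->new): [F L O Q]
  11. access Q: HIT. Cache (old->new): [F L O Q]
  12. access F: HIT. Cache (old->new): [F L O Q]
  13. access Q: HIT. Cache (old->new): [F L O Q]
  14. access L: HIT. Cache (old->new): [F L O Q]
  15. access Q: HIT. Cache (old->new): [F L O Q]
  16. access L: HIT. Cache (old->new): [F L O Q]
  17. access F: HIT. Cache (old->new): [F L O Q]
  18. access Q: HIT. Cache (old->new): [F L O Q]
Total: 13 hits, 5 misses, 1 evictions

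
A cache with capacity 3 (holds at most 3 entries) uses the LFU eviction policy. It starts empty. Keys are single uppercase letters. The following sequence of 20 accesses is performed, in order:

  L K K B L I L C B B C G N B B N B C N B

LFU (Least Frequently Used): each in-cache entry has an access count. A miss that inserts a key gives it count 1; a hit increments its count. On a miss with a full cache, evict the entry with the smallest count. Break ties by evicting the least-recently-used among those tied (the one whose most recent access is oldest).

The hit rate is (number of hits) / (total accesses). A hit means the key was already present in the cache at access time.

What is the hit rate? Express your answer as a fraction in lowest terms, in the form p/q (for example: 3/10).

LFU simulation (capacity=3):
  1. access L: MISS. Cache: [L(c=1)]
  2. access K: MISS. Cache: [L(c=1) K(c=1)]
  3. access K: HIT, count now 2. Cache: [L(c=1) K(c=2)]
  4. access B: MISS. Cache: [L(c=1) B(c=1) K(c=2)]
  5. access L: HIT, count now 2. Cache: [B(c=1) K(c=2) L(c=2)]
  6. access I: MISS, evict B(c=1). Cache: [I(c=1) K(c=2) L(c=2)]
  7. access L: HIT, count now 3. Cache: [I(c=1) K(c=2) L(c=3)]
  8. access C: MISS, evict I(c=1). Cache: [C(c=1) K(c=2) L(c=3)]
  9. access B: MISS, evict C(c=1). Cache: [B(c=1) K(c=2) L(c=3)]
  10. access B: HIT, count now 2. Cache: [K(c=2) B(c=2) L(c=3)]
  11. access C: MISS, evict K(c=2). Cache: [C(c=1) B(c=2) L(c=3)]
  12. access G: MISS, evict C(c=1). Cache: [G(c=1) B(c=2) L(c=3)]
  13. access N: MISS, evict G(c=1). Cache: [N(c=1) B(c=2) L(c=3)]
  14. access B: HIT, count now 3. Cache: [N(c=1) L(c=3) B(c=3)]
  15. access B: HIT, count now 4. Cache: [N(c=1) L(c=3) B(c=4)]
  16. access N: HIT, count now 2. Cache: [N(c=2) L(c=3) B(c=4)]
  17. access B: HIT, count now 5. Cache: [N(c=2) L(c=3) B(c=5)]
  18. access C: MISS, evict N(c=2). Cache: [C(c=1) L(c=3) B(c=5)]
  19. access N: MISS, evict C(c=1). Cache: [N(c=1) L(c=3) B(c=5)]
  20. access B: HIT, count now 6. Cache: [N(c=1) L(c=3) B(c=6)]
Total: 9 hits, 11 misses, 8 evictions

Hit rate = 9/20

Answer: 9/20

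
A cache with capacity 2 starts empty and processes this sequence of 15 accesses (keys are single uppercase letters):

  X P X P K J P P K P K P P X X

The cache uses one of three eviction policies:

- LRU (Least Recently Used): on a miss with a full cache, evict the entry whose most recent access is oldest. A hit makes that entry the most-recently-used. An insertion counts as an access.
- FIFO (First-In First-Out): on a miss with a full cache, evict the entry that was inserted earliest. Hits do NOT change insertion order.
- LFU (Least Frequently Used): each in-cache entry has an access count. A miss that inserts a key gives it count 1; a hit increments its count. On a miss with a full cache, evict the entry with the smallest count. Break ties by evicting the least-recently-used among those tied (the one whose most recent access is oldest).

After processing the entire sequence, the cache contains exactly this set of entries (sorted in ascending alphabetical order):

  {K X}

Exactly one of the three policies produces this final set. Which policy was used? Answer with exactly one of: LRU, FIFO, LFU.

Simulating under each policy and comparing final sets:
  LRU: final set = {P X} -> differs
  FIFO: final set = {K X} -> MATCHES target
  LFU: final set = {P X} -> differs
Only FIFO produces the target set.

Answer: FIFO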